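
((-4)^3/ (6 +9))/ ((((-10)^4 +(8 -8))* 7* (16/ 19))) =-19/262500 = 0.00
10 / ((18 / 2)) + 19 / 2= 191/18 = 10.61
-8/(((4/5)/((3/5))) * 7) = -6/7 = -0.86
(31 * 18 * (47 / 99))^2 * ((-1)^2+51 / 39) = 254741880/1573 = 161946.52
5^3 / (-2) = -125/2 = -62.50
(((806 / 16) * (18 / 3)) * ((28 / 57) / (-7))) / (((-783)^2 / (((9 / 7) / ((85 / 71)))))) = -28613/770107905 = 0.00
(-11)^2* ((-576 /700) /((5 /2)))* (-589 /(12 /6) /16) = 733.05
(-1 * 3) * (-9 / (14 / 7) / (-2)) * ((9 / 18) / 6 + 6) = -657/16 = -41.06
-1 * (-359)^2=-128881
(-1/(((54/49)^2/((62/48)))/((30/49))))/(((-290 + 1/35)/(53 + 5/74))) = 20468525/171764064 = 0.12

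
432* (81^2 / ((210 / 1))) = 472392/35 = 13496.91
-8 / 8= -1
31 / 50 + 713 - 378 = 16781/50 = 335.62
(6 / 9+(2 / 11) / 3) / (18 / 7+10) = 0.06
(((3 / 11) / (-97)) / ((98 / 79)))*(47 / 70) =-11139/7319620 = 0.00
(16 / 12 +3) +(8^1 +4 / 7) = 271/21 = 12.90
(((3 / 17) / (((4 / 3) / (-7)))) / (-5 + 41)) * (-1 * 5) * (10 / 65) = 35/1768 = 0.02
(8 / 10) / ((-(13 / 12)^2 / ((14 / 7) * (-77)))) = 88704/845 = 104.98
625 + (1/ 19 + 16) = 12180/19 = 641.05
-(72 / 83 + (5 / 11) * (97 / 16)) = -52927/14608 = -3.62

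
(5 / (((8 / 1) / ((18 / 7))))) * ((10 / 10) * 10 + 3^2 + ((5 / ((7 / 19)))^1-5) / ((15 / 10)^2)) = 7185/196 = 36.66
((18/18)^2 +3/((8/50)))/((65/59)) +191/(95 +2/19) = 720459/36140 = 19.94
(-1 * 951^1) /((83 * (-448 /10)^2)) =-23775/4164608 = -0.01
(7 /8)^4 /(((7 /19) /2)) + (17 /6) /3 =76061/18432 = 4.13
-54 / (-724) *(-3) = -81/362 = -0.22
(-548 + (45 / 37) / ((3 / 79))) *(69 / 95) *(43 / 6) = -18880999/7030 = -2685.78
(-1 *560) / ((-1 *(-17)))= -560/17 = -32.94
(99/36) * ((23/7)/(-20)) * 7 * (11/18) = -2783/1440 = -1.93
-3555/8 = -444.38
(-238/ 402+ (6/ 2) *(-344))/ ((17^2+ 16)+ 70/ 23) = -4773673/1424085 = -3.35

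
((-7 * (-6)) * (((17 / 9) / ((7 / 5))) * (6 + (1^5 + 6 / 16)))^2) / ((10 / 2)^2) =1006009/6048 = 166.34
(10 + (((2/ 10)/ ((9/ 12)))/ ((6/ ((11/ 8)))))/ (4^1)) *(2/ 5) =4.01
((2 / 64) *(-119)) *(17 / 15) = -2023/480 = -4.21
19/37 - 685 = -25326/37 = -684.49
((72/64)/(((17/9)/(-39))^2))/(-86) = -1108809/198832 = -5.58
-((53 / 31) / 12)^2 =-2809/138384 = -0.02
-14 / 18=-7/9 = -0.78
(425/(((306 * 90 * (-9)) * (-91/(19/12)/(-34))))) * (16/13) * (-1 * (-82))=-0.10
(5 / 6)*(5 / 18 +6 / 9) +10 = 10.79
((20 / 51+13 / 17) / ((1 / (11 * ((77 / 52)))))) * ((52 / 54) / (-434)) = -7139/170748 = -0.04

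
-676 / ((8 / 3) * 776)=-507/1552 = -0.33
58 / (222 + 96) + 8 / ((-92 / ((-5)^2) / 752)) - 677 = -8453522/3657 = -2311.60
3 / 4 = 0.75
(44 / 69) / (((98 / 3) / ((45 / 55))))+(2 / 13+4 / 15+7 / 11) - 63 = -149703626/2417415 = -61.93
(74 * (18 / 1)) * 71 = 94572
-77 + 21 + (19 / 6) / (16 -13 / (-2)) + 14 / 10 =-7352/135 = -54.46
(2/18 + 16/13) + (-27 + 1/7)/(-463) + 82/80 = 36780397/15167880 = 2.42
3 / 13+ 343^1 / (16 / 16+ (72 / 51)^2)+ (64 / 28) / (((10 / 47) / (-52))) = -34933726/78715 = -443.80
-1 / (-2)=1/2 = 0.50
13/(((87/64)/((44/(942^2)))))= 9152/19300167 = 0.00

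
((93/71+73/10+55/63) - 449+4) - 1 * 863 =-58082671/44730 = -1298.52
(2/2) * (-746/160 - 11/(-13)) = -3969/1040 = -3.82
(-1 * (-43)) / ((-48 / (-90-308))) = 8557/24 = 356.54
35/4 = 8.75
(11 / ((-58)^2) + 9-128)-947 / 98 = -21207799/164836 = -128.66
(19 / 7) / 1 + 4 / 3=85/21 = 4.05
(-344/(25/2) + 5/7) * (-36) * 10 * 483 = 23304888/5 = 4660977.60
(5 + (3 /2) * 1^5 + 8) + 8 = 45/2 = 22.50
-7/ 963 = -0.01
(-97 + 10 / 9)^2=744769/81 = 9194.68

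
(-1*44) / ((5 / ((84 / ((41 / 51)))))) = -188496/205 = -919.49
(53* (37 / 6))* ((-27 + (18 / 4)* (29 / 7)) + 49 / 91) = -2790503/1092 = -2555.41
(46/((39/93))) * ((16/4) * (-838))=-4779952/13 = -367688.62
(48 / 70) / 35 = 24/1225 = 0.02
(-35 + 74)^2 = 1521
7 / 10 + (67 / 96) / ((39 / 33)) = 8053/6240 = 1.29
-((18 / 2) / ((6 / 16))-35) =11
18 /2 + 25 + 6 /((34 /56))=746/17 = 43.88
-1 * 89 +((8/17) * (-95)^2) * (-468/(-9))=3752887/17 = 220758.06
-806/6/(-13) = 31/3 = 10.33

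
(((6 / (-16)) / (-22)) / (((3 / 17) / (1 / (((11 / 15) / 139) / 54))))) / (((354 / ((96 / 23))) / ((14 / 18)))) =1488690/164197 = 9.07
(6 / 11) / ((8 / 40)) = 30/11 = 2.73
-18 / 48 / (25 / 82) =-123/100 = -1.23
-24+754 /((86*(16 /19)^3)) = -1641229/176128 = -9.32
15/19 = 0.79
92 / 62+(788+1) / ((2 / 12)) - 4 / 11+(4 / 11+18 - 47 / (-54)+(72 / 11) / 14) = 612887017/128898 = 4754.82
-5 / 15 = -1/3 = -0.33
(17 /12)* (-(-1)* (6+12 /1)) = 51/2 = 25.50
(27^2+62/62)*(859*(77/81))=48284390/81 = 596103.58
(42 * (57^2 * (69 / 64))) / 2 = 4707801/64 = 73559.39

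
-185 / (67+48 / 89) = -16465/6011 = -2.74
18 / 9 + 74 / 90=127/45 = 2.82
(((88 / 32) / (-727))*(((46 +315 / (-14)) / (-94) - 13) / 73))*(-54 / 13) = -15741/5519384 = 0.00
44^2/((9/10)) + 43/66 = 426049/198 = 2151.76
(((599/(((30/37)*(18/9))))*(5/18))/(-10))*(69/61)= -509749/43920 = -11.61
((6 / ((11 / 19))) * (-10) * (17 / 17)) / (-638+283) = 0.29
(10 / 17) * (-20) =-200/17 = -11.76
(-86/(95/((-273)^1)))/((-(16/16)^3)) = -23478/95 = -247.14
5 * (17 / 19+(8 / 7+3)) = 3350/133 = 25.19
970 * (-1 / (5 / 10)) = -1940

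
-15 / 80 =-3/16 = -0.19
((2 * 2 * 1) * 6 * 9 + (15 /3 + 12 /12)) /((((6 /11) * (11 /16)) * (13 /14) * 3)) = 8288/39 = 212.51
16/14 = 8/7 = 1.14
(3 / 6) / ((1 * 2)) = 0.25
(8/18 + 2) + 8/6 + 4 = 70/9 = 7.78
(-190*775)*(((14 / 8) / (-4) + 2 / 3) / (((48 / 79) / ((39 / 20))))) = -166348325/1536 = -108299.69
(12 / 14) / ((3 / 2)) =4/7 = 0.57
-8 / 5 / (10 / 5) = -4/5 = -0.80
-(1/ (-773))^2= -1/597529 = 0.00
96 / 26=48/13 = 3.69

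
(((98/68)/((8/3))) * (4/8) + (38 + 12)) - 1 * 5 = 24627/544 = 45.27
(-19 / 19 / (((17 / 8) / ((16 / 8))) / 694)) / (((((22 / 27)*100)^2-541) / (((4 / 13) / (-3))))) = 10793088/982480031 = 0.01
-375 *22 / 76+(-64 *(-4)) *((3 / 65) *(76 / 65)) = -15210141/160550 = -94.74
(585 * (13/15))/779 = 507/779 = 0.65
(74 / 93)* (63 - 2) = 4514/93 = 48.54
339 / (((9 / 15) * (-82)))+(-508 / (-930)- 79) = -3254167/38130 = -85.34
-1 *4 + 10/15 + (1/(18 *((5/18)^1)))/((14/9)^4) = -1901117/576240 = -3.30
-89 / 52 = -1.71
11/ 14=0.79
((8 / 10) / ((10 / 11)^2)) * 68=8228/125 = 65.82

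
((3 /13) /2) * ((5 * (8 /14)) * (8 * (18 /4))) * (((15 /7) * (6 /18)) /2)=2700/637 = 4.24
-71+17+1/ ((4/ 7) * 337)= -53.99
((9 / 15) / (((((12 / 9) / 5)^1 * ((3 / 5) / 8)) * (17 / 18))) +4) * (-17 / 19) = -32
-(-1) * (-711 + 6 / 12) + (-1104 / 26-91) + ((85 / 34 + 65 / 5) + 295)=-6935/13 = -533.46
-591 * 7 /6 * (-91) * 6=376467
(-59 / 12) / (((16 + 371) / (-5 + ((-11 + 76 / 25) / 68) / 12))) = 6029741/94737600 = 0.06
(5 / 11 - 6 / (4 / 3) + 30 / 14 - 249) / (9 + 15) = -38639/3696 = -10.45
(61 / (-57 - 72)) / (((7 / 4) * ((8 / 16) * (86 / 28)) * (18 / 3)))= -488/16641 = -0.03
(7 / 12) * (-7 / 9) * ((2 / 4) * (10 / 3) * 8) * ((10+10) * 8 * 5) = -392000/81 = -4839.51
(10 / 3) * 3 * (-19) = -190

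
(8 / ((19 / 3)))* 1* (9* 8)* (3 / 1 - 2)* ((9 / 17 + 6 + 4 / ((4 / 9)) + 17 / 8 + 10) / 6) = 135396/323 = 419.18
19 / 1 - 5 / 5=18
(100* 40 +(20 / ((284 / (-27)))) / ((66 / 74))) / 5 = 624467/781 = 799.57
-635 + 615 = -20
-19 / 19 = -1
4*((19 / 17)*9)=684/17 = 40.24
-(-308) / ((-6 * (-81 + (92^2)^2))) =-154/214917645 = 0.00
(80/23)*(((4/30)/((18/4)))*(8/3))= 512/1863 = 0.27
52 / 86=26/43 = 0.60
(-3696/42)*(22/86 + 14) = -53944/43 = -1254.51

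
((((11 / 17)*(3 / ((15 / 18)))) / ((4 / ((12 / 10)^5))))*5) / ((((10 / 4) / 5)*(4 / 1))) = 3.62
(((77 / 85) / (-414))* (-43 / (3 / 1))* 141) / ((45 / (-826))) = -64269821/791775 = -81.17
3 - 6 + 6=3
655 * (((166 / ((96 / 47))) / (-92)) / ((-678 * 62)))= 2555155/185630976 = 0.01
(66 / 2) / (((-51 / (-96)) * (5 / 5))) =62.12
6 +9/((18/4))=8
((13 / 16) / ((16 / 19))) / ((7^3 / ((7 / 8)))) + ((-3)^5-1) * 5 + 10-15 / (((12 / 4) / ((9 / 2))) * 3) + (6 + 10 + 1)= -120472329/100352 = -1200.50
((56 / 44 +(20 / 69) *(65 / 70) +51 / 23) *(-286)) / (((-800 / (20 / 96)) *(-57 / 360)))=-259649/146832 = -1.77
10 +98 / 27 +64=2096/27 = 77.63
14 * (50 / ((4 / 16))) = 2800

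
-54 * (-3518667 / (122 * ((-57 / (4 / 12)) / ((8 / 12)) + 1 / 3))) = -570024054/93757 = -6079.80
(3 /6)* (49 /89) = 49/178 = 0.28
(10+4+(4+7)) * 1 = 25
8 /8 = 1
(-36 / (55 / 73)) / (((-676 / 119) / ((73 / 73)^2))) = 78183/9295 = 8.41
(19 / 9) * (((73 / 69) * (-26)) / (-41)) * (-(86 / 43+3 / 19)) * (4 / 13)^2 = -2336/8073 = -0.29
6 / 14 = 0.43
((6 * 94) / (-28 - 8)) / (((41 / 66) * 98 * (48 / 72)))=-1551/4018 = -0.39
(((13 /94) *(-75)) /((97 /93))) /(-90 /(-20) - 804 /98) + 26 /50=44196932/13790975 = 3.20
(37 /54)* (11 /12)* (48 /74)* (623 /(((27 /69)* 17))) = 157619/4131 = 38.16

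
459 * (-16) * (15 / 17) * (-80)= 518400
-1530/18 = -85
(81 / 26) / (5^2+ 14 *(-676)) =-81/245414 = 0.00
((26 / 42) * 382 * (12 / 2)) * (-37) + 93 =-366833/7 = -52404.71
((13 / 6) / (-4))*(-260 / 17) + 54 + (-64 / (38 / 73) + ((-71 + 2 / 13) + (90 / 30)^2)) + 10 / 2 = -2960527/25194 = -117.51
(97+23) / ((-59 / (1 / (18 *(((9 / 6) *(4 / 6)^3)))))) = -15/59 = -0.25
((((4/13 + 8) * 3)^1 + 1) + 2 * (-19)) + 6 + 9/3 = -40/13 = -3.08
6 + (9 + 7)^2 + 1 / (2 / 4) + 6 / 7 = 1854/7 = 264.86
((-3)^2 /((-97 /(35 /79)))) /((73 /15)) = -4725/559399 = -0.01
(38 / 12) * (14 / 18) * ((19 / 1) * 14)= 17689/27 = 655.15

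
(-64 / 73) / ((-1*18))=32/657 = 0.05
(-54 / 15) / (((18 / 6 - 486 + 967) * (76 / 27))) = -243/91960 = 0.00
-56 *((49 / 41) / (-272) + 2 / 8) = -19173/1394 = -13.75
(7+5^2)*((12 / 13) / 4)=96/13 = 7.38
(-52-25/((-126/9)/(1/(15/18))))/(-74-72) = 349/1022 = 0.34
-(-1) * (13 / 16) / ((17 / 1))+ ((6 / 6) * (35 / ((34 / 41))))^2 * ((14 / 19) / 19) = 115396381/1669264 = 69.13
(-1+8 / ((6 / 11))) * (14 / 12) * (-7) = -2009/18 = -111.61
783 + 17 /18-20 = 13751/18 = 763.94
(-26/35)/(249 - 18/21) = -26/8685 = 0.00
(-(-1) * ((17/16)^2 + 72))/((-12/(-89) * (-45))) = -1666169/138240 = -12.05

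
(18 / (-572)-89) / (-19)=25463/5434 = 4.69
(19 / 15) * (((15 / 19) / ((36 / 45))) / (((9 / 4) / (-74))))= -370/9 = -41.11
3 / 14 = 0.21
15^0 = 1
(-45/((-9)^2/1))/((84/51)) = -85/252 = -0.34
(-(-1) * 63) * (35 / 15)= 147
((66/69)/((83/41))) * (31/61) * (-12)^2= 4026528/116449 = 34.58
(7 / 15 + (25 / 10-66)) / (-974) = 1891/29220 = 0.06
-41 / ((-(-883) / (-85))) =3485/883 = 3.95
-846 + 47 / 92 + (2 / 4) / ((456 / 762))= -2952909/3496 = -844.65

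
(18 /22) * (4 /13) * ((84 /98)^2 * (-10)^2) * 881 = 114177600/7007 = 16294.79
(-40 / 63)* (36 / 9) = -160/63 = -2.54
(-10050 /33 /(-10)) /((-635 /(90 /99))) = -670/15367 = -0.04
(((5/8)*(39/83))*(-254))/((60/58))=-47879/664 = -72.11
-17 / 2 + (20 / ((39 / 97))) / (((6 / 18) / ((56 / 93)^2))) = 10256251/224874 = 45.61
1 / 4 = 0.25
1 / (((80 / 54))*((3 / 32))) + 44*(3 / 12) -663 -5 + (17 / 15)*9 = -3198/5 = -639.60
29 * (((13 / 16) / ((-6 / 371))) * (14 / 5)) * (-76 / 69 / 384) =18602311/1589760 = 11.70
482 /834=241/417 = 0.58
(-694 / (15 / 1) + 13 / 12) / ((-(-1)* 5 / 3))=-2711/100 = -27.11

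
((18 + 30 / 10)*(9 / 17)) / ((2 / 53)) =10017/34 = 294.62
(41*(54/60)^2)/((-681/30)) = -3321/2270 = -1.46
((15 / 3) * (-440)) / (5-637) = 275/79 = 3.48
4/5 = 0.80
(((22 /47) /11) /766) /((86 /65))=65/1548086 = 0.00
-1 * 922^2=-850084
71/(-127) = -71/127 = -0.56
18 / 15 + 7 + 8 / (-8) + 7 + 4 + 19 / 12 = 1187/60 = 19.78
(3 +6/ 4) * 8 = 36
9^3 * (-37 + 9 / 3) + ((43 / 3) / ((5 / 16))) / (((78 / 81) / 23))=-1539882/65 = -23690.49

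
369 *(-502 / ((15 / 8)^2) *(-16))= 21075968/25 = 843038.72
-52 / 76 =-13/19 = -0.68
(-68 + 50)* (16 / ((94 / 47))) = -144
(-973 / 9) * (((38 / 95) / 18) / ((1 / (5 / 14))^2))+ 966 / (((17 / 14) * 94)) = 8.16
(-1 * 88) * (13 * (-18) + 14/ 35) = 102784/5 = 20556.80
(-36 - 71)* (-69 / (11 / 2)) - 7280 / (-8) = 24776/11 = 2252.36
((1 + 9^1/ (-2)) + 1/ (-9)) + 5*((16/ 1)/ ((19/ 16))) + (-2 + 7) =23515/342 = 68.76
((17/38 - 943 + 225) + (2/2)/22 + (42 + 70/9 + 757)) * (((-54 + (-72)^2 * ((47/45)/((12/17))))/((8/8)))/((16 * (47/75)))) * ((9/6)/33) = 242221715/78584 = 3082.33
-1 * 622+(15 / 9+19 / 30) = -6197/10 = -619.70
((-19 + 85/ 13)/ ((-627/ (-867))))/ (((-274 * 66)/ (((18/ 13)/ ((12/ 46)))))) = 538407/106457494 = 0.01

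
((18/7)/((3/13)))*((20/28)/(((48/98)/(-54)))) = -1755/2 = -877.50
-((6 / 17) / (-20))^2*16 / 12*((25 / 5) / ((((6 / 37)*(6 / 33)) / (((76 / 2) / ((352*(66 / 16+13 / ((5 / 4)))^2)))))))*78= -274170/97555129 = 0.00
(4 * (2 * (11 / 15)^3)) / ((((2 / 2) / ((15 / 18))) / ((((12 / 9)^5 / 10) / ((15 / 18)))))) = 5451776/4100625 = 1.33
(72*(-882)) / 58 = -31752/29 = -1094.90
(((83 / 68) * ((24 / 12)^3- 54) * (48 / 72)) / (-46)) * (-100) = -4150/51 = -81.37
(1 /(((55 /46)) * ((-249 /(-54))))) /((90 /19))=874/22825 = 0.04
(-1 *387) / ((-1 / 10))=3870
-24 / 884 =-0.03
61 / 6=10.17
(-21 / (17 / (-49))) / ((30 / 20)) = 686/17 = 40.35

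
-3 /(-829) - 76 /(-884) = 16414/183209 = 0.09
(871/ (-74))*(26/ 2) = -11323/74 = -153.01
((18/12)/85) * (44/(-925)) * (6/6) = -66/78625 = 0.00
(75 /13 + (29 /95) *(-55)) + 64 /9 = -8690/2223 = -3.91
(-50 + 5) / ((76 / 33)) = -1485/76 = -19.54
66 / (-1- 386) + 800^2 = 639999.83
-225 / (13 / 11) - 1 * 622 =-10561/13 = -812.38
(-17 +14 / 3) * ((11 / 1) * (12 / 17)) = -1628/17 = -95.76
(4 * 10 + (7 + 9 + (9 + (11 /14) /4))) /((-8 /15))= -54765/448 = -122.24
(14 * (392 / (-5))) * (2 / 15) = -10976/75 = -146.35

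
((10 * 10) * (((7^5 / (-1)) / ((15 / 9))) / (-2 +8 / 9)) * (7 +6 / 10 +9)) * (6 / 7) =64567692/5 = 12913538.40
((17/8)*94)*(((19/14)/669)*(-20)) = -75905/9366 = -8.10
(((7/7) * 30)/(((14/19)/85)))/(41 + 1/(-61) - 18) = 1477725/9814 = 150.57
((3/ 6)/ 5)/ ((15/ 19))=19/150 = 0.13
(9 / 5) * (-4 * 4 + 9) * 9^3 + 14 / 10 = -9184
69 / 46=1.50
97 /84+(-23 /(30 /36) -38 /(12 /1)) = -12437/420 = -29.61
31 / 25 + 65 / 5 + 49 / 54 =20449/1350 = 15.15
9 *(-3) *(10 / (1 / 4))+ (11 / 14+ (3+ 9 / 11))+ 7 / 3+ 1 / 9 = -1487111/1386 = -1072.95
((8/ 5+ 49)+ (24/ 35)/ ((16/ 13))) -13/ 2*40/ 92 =77813/1610 = 48.33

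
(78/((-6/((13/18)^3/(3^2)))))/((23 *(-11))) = 28561/13279464 = 0.00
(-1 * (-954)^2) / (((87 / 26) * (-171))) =876408/551 = 1590.58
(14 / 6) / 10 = 7/30 = 0.23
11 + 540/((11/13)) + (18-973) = -3364/11 = -305.82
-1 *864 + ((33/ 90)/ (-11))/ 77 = -1995841/2310 = -864.00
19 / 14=1.36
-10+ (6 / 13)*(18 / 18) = -124/13 = -9.54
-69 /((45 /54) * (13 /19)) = -121.02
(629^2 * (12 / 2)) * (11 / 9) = 8704102/3 = 2901367.33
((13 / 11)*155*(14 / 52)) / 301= 155/946 = 0.16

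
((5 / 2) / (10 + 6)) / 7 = 5/224 = 0.02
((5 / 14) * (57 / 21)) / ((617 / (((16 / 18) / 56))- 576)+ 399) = 95/3792012 = 0.00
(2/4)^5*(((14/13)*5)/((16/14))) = 245/1664 = 0.15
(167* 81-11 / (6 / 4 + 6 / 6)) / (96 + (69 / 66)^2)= 32724692/234965 = 139.27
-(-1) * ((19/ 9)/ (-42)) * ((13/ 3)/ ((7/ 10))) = -1235/3969 = -0.31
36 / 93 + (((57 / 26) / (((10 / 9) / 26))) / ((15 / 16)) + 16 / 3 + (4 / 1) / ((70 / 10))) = 61.01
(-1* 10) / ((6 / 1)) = -5/3 = -1.67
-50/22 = -25/11 = -2.27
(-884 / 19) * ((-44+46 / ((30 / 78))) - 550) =2096848/95 = 22072.08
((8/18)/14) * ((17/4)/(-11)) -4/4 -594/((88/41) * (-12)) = 244493/11088 = 22.05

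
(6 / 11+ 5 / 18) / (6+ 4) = 0.08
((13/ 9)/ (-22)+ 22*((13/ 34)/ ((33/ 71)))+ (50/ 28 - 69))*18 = -1158824/1309 = -885.27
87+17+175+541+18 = 838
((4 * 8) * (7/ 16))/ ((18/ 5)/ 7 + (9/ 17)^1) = 8330/621 = 13.41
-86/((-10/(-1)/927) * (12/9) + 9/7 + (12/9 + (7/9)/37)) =-32.40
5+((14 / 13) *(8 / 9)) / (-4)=557/117 = 4.76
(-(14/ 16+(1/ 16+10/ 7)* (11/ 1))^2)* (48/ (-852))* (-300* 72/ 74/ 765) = -6.42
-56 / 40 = -7/5 = -1.40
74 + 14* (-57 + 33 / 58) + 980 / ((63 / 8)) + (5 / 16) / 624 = -513859405/868608 = -591.59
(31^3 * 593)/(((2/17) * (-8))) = -300323071/16 = -18770191.94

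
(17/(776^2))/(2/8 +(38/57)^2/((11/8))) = 1683/34173488 = 0.00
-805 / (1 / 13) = -10465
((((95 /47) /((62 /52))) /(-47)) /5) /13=-38/68479 = 0.00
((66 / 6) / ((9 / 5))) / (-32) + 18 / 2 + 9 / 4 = 3185/288 = 11.06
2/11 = 0.18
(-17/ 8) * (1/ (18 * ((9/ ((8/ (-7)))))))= 17/1134 = 0.01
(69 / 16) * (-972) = -16767/4 = -4191.75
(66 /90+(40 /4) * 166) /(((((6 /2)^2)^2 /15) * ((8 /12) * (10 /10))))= 24911/54 = 461.31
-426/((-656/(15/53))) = 3195/17384 = 0.18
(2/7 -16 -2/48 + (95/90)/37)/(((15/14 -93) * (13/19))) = 0.25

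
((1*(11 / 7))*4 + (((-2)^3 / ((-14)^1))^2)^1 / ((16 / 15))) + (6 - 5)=372/49 = 7.59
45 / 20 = 9/4 = 2.25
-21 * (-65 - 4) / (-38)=-1449/38 = -38.13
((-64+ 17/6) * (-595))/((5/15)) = 218365/2 = 109182.50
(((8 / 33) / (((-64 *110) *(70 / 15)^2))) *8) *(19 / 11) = -57/2608760 = 0.00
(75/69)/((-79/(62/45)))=-310/16353 = -0.02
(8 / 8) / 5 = 1/5 = 0.20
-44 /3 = -14.67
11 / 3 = 3.67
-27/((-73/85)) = 2295/73 = 31.44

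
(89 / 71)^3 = 704969/357911 = 1.97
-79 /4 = -19.75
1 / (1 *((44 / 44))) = 1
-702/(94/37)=-12987/47 = -276.32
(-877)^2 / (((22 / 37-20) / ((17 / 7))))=-483782141/5026 = -96255.90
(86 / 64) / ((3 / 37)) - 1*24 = -713/96 = -7.43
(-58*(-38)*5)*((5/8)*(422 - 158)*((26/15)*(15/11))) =4297800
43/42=1.02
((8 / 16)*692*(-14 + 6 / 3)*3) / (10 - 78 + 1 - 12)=12456/79 = 157.67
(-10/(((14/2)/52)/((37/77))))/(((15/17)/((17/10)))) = -556036/8085 = -68.77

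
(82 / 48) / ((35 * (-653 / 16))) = -82/68565 = 0.00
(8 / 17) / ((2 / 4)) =16/17 = 0.94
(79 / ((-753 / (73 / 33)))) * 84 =-161476/8283 = -19.49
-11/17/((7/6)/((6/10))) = -198/595 = -0.33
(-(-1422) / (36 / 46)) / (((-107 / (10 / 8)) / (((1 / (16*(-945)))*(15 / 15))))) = 1817/1294272 = 0.00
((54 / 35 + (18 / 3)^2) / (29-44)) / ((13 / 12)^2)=-63072/29575 = -2.13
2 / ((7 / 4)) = 8/7 = 1.14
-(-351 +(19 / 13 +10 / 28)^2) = 11516963/33124 = 347.69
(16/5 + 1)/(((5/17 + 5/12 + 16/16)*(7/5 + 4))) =476/1047 = 0.45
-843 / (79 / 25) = -21075/79 = -266.77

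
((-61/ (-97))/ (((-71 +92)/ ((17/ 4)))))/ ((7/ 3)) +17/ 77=57579/209132 = 0.28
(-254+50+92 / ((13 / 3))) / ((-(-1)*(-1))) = 2376/13 = 182.77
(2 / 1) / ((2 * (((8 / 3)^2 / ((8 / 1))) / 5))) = 5.62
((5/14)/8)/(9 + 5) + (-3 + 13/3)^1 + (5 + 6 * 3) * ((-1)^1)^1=-101905/4704 = -21.66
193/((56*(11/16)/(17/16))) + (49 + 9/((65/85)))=529293/8008 = 66.10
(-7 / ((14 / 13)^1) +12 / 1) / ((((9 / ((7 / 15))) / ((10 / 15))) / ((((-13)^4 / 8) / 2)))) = 2199197/6480 = 339.38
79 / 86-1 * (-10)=939/86 = 10.92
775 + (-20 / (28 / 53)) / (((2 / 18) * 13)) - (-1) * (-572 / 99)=608528/819 = 743.01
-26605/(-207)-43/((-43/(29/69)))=26692/207 = 128.95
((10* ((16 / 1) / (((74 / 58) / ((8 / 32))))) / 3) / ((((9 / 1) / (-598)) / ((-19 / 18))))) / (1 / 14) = 92259440/8991 = 10261.31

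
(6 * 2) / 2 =6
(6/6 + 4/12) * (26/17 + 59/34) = 74/17 = 4.35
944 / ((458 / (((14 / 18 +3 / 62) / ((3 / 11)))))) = 6.24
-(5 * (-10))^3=125000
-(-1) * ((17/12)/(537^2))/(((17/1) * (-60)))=-1/207625680 = 0.00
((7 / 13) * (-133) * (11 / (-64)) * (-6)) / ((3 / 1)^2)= -10241/1248 = -8.21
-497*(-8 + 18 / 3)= 994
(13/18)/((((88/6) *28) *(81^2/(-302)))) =-1963/24249456 = 0.00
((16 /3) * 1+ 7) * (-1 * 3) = -37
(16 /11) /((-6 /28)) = -224/33 = -6.79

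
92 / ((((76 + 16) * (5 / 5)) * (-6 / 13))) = -13/6 = -2.17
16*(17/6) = 136/3 = 45.33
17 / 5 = 3.40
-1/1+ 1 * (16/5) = 11/5 = 2.20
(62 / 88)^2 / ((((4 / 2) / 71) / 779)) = 13727.26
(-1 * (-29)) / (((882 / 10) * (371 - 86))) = 29/25137 = 0.00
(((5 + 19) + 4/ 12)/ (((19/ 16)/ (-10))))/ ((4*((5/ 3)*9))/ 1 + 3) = -11680/3591 = -3.25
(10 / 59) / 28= 5/826 = 0.01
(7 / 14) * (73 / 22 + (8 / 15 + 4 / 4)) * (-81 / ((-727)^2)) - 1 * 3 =-348872367/116276380 = -3.00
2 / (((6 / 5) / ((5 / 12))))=25/36 = 0.69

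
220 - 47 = 173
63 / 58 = 1.09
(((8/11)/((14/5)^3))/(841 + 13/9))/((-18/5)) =-625/57213772 = 0.00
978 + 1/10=9781/10 = 978.10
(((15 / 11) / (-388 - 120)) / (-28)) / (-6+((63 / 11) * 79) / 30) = 25/2368296 = 0.00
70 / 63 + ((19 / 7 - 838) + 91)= -46820/63 = -743.17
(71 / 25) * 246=17466/25 = 698.64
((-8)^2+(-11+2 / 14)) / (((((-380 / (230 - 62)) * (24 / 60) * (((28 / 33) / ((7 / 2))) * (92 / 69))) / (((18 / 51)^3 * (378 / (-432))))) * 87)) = 1740123/21656504 = 0.08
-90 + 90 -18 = -18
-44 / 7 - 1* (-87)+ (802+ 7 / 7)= 6186/7 = 883.71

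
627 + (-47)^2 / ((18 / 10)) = 16688/9 = 1854.22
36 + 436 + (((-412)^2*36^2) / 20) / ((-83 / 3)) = -164795288/415 = -397097.08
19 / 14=1.36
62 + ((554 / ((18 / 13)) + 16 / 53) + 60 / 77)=17012587/36729 = 463.19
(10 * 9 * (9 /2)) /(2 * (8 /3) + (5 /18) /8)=58320/773 = 75.45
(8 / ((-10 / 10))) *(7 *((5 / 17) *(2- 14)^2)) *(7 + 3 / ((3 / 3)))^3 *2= -80640000/17 = -4743529.41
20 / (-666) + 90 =29960/333 = 89.97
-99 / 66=-3/2 = -1.50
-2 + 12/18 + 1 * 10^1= 8.67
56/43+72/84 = 650/301 = 2.16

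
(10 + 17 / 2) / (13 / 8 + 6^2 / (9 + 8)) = 2516/509 = 4.94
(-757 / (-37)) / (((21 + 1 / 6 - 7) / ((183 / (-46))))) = -415593/72335 = -5.75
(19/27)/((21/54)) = 38/21 = 1.81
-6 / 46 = -3/23 = -0.13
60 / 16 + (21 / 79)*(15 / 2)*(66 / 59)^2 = 6869265/1099996 = 6.24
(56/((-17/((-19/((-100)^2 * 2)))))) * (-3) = -399/42500 = -0.01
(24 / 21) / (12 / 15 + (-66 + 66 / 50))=-200/11179 = -0.02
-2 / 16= -1/8 = -0.12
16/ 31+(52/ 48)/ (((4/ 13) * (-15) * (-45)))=523639/1004400 = 0.52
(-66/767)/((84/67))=-737/10738 = -0.07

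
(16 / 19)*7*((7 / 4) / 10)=1.03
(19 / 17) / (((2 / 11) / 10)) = 1045/17 = 61.47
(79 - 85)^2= 36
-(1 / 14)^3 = -1/2744 = 0.00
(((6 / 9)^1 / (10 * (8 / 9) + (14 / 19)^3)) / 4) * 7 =144039/1146832 = 0.13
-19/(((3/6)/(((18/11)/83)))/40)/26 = -13680/11869 = -1.15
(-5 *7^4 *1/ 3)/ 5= -2401/3 = -800.33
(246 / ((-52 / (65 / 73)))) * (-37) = 22755/146 = 155.86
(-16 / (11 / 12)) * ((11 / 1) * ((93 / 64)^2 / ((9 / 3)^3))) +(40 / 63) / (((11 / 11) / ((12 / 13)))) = -252113/17472 = -14.43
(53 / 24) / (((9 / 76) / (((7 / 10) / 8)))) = 7049/4320 = 1.63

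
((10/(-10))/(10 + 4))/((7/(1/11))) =-1/1078 = 0.00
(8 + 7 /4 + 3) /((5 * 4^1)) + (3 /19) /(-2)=849/1520 = 0.56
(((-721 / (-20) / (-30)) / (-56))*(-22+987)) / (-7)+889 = 5954201/6720 = 886.04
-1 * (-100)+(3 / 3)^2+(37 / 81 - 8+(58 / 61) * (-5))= 438280/4941 = 88.70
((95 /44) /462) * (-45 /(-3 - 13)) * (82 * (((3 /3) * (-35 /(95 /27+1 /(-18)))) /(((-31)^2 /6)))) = -23662125/347912752 = -0.07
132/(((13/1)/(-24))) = -3168/13 = -243.69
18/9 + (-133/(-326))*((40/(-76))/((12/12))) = 291/163 = 1.79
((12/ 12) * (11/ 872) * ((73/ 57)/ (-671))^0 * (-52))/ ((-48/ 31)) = 0.42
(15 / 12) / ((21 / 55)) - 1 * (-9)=1031/84 = 12.27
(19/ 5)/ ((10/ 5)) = 19/10 = 1.90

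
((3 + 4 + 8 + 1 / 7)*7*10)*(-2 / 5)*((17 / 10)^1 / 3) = -3604/15 = -240.27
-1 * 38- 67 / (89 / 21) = -4789/89 = -53.81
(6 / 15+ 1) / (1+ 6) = 1/5 = 0.20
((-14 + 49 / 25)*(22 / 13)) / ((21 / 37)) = -35002/975 = -35.90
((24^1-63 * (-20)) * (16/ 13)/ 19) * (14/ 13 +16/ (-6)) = -424576/3211 = -132.23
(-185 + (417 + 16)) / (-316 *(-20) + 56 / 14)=2/51 = 0.04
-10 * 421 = -4210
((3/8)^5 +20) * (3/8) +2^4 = 6161113/262144 = 23.50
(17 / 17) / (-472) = -1/472 = 0.00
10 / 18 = 5/9 = 0.56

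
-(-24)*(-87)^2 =181656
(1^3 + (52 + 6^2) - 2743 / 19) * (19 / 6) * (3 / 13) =-526/13 = -40.46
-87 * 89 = -7743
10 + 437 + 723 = 1170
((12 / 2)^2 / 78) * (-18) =-108/13 = -8.31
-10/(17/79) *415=-327850/17 = -19285.29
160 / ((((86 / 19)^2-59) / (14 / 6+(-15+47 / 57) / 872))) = -43763840/4546281 = -9.63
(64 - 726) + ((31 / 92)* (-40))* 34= -25766/23 = -1120.26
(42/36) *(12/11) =14/11 = 1.27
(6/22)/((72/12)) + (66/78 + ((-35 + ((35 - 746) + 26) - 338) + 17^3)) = 1102785/286 = 3855.89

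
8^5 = 32768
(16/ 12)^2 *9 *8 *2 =256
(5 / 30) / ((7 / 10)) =5/21 = 0.24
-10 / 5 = -2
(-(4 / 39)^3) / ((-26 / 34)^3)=314432/130323843 = 0.00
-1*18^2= -324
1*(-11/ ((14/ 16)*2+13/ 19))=-836/185 = -4.52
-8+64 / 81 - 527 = -43271/81 = -534.21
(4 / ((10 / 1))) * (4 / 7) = 0.23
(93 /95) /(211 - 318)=-93/10165 = -0.01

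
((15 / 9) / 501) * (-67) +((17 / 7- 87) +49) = -376592/10521 = -35.79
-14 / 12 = -7/6 = -1.17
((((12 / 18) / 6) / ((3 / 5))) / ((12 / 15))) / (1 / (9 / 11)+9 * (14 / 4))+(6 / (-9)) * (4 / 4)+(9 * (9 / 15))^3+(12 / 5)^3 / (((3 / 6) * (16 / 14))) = 26651721/147250 = 181.00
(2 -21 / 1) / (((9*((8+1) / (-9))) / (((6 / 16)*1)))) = 19/24 = 0.79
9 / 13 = 0.69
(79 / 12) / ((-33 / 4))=-0.80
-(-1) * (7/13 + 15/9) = 86/39 = 2.21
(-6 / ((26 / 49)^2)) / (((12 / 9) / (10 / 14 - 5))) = 46305/676 = 68.50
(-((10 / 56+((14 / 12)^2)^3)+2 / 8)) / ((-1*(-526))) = -963511/171787392 = -0.01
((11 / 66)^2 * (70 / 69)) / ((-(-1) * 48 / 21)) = 245/19872 = 0.01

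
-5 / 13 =-0.38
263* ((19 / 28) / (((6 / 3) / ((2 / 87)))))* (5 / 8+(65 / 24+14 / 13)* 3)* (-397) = -176559001/18096 = -9756.80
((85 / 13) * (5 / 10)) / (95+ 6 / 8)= 170/4979 = 0.03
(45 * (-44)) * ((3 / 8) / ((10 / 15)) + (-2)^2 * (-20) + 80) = -4455/4 = -1113.75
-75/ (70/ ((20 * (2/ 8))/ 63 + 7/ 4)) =-2305/1176 = -1.96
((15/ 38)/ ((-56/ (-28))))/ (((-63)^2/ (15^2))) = 125/11172 = 0.01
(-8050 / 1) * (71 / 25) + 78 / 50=-571511/25 = -22860.44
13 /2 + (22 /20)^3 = 7831/1000 = 7.83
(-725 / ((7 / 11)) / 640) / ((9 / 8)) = -1.58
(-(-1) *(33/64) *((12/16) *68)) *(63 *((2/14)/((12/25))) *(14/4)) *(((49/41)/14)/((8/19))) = 117515475/335872 = 349.88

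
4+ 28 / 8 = 15/2 = 7.50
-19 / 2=-9.50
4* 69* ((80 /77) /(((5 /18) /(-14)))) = -158976/11 = -14452.36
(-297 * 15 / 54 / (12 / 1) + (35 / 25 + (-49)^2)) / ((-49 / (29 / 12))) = -2778809/23520 = -118.15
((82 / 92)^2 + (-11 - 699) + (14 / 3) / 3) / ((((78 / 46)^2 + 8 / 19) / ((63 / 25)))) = -256053253/473300 = -541.00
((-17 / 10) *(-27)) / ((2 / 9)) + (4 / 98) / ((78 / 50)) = 7895341/38220 = 206.58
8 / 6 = 4/3 = 1.33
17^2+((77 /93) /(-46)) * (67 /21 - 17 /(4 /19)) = 14907769/51336 = 290.40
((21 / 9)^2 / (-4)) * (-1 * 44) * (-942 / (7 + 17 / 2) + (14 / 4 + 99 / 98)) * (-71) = 239240.73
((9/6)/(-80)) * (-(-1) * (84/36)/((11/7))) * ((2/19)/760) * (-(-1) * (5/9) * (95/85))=-49/20465280 = 0.00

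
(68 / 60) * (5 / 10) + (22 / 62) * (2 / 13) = 7511/12090 = 0.62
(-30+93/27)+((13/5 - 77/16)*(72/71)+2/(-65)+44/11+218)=16046633/83070 = 193.17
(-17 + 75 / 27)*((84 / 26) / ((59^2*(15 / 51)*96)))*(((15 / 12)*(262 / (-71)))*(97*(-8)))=-48388256/28916667 = -1.67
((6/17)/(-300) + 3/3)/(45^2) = 283/573750 = 0.00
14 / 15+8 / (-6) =-2/5 = -0.40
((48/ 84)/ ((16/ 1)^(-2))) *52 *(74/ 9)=3940352/63 = 62545.27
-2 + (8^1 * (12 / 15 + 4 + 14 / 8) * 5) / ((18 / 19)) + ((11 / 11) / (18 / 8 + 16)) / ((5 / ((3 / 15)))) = 4509611/16425 = 274.56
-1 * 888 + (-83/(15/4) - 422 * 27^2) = -4628222/15 = -308548.13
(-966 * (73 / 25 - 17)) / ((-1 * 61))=-340032/1525 = -222.97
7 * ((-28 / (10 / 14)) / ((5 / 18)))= -24696/25 = -987.84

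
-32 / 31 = -1.03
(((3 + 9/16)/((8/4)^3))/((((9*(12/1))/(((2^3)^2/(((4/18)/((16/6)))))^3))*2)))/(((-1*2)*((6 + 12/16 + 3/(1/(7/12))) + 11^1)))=-311296/13 = -23945.85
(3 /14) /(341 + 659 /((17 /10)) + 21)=17/59472 = 0.00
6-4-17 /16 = 15/16 = 0.94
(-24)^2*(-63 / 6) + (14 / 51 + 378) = -289156/51 = -5669.73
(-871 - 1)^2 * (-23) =-17488832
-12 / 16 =-3/4 = -0.75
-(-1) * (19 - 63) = -44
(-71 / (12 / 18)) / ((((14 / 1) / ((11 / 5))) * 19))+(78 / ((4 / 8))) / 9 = 131291/7980 = 16.45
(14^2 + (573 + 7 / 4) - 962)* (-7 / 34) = 315/8 = 39.38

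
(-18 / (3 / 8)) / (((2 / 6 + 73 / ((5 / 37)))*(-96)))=15/16216 = 0.00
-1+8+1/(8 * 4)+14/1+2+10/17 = 12849/544 = 23.62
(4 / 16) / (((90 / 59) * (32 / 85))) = 1003/2304 = 0.44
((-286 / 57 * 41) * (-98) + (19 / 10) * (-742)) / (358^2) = 5343947/36526740 = 0.15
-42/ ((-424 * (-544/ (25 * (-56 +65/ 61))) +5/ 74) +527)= -37196100/318042163 = -0.12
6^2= 36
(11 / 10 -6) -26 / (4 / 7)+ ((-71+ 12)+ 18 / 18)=-542/5 = -108.40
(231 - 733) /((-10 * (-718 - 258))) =-0.05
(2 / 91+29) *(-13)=-2641/7 = -377.29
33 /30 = 11/10 = 1.10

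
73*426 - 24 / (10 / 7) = 155406/5 = 31081.20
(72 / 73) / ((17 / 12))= 864/1241 = 0.70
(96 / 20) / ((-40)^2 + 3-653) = 12/2375 = 0.01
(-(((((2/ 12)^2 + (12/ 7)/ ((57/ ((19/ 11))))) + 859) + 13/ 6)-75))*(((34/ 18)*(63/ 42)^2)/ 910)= -7410215/2018016 = -3.67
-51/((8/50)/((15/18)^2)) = -10625/48 = -221.35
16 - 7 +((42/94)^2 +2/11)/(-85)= 18579466/2065415 = 9.00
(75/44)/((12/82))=1025/88 = 11.65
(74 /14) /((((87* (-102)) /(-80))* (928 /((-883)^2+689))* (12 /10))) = 120308275/3602844 = 33.39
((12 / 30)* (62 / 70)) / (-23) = -62/4025 = -0.02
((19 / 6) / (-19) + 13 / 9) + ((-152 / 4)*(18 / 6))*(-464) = 952151/18 = 52897.28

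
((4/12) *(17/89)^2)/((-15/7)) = -2023/356445 = -0.01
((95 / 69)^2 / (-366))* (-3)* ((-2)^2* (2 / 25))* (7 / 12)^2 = 17689/10455156 = 0.00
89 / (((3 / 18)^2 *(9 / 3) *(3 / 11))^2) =172304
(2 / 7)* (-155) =-310/7 = -44.29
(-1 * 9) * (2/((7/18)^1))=-324/7 = -46.29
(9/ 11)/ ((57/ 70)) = 210/209 = 1.00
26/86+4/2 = 99/43 = 2.30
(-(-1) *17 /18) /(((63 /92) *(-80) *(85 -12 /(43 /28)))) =-16813/75274920 = 0.00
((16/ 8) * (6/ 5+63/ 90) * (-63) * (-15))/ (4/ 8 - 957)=-7182/1913 = -3.75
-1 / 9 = -0.11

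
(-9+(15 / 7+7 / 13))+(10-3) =62/91 = 0.68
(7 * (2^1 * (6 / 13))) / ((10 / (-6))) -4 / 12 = -821/195 = -4.21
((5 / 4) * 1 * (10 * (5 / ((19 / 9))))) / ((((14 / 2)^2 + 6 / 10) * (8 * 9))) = 625/75392 = 0.01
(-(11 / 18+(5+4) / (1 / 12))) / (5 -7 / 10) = -9775/387 = -25.26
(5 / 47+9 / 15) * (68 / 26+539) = 1168806/3055 = 382.59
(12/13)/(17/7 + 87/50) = 4200/18967 = 0.22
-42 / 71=-0.59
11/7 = 1.57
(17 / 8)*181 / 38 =3077/304 = 10.12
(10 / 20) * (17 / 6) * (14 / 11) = 119/66 = 1.80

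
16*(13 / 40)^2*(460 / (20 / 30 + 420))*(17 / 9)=66079/18930 = 3.49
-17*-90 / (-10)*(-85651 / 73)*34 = 445556502/73 = 6103513.73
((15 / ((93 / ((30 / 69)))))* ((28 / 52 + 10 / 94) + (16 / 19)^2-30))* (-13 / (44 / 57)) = 236943000/7003799 = 33.83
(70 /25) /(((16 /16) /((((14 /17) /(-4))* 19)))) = -931/85 = -10.95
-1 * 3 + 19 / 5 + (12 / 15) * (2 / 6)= 16/15 = 1.07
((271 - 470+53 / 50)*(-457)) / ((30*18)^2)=1507643/4860000 = 0.31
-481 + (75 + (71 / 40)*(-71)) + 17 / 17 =-21241/40 = -531.02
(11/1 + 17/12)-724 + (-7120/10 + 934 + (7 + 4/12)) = -1929/4 = -482.25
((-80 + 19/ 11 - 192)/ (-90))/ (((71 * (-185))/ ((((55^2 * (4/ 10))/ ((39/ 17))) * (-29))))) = 5374193/1536795 = 3.50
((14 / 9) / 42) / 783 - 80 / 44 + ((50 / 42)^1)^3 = -10445362/79764993 = -0.13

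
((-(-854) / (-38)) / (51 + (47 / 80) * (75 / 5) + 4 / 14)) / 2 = -23912/127889 = -0.19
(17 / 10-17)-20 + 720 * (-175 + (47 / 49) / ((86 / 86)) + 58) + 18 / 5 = -40954733/490 = -83581.09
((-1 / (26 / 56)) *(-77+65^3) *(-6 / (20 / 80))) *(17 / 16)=196027272/13 = 15079020.92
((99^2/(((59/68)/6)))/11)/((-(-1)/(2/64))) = 45441/236 = 192.55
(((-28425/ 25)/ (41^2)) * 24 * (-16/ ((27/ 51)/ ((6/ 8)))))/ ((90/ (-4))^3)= -1649408/51060375 = -0.03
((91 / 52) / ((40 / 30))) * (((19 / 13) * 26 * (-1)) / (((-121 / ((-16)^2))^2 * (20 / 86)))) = -959.98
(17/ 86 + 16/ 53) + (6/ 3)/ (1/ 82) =749789/4558 = 164.50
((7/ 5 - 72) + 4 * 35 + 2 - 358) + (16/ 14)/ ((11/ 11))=-9991/35 = -285.46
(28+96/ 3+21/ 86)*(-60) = -155430/43 = -3614.65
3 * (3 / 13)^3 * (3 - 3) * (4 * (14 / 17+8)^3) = 0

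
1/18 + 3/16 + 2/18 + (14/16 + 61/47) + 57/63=18065/5264 = 3.43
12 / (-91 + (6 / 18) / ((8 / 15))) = -32/241 = -0.13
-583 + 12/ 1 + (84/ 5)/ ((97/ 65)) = -54295/97 = -559.74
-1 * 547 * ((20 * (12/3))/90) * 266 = -1164016/9 = -129335.11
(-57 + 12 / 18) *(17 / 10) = -2873/30 = -95.77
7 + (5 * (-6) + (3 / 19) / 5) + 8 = -1422/95 = -14.97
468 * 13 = 6084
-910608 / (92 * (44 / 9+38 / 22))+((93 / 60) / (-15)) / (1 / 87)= -453459647/301300 = -1505.01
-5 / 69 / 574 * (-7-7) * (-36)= -60/943 = -0.06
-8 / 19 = -0.42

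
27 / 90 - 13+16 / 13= -1491/130 = -11.47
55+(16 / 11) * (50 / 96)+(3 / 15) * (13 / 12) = 55.97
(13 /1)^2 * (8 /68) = 338/17 = 19.88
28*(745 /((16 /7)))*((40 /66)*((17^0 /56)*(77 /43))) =182525/1032 = 176.87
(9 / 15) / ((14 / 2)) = 3/35 = 0.09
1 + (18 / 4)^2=85/4 = 21.25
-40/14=-20/7 = -2.86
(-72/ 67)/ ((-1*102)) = 12/1139 = 0.01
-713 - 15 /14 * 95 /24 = -80331/112 = -717.24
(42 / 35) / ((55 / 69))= 414/275 = 1.51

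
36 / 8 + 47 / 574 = 1315/287 = 4.58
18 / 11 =1.64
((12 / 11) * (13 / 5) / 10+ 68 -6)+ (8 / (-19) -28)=176932/5225 = 33.86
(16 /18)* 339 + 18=958/3 = 319.33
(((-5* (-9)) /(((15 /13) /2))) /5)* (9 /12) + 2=137/10 = 13.70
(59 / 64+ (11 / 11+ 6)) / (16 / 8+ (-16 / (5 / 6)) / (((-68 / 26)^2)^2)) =211725735/42486016 = 4.98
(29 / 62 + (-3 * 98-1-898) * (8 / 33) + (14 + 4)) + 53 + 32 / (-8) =-453689/2046 = -221.74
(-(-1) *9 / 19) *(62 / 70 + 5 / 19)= 6876/12635 = 0.54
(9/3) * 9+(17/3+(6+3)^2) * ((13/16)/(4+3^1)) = 37.06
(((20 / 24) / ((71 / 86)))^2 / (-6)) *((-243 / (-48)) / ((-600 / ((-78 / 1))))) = -72111/645248 = -0.11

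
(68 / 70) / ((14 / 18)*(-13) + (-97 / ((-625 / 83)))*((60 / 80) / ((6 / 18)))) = 0.05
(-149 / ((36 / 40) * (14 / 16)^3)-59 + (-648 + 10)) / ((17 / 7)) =-2914519/7497 = -388.76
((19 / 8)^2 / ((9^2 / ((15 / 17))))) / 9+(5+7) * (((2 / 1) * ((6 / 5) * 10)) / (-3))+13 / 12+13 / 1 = -21655651/264384 = -81.91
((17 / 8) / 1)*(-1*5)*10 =-425/4 = -106.25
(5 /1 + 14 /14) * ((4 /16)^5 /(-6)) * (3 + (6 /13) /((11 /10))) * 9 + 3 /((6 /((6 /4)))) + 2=398287/146432 = 2.72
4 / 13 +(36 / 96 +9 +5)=1527/104 = 14.68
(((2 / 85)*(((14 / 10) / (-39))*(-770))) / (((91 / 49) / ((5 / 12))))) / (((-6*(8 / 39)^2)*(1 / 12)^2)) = -11319/136 = -83.23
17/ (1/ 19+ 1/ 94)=30362/113 = 268.69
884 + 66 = 950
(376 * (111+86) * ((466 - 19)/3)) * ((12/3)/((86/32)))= 706350592/43 = 16426757.95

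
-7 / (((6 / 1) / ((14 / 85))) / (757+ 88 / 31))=-146.01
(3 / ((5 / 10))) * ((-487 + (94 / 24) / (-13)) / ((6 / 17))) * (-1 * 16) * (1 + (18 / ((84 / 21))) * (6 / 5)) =165417344/195 = 848294.07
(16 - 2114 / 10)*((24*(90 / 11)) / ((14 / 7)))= -211032/11 = -19184.73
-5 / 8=-0.62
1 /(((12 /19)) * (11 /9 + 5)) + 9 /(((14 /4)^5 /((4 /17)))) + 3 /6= 6934937/9143008 = 0.76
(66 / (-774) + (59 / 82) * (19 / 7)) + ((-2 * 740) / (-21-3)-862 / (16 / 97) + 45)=-505224807/98728 = -5117.34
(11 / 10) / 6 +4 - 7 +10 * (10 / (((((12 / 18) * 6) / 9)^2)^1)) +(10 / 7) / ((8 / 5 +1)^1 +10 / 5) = 2433083/4830 = 503.74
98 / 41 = 2.39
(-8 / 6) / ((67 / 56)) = -224/201 = -1.11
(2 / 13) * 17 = 34/13 = 2.62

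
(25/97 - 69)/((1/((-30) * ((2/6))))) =66680/97 = 687.42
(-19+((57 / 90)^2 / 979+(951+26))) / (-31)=-844094161/27314100 = -30.90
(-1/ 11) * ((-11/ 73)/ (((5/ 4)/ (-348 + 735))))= 1548/365 = 4.24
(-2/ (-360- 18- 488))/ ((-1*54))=-1/23382 = 0.00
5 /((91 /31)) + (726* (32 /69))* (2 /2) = 708269/2093 = 338.40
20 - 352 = -332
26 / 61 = 0.43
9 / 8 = 1.12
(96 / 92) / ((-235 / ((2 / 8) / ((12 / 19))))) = -19/10810 = 0.00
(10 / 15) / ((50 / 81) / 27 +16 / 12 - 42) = -0.02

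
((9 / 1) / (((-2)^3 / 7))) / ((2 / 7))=-441/16 = -27.56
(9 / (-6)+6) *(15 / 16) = 135/32 = 4.22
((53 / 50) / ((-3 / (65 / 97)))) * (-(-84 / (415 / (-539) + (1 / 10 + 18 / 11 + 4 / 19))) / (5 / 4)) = -790277488/58457535 = -13.52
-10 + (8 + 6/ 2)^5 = 161041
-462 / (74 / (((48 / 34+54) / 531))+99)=-12089/21146 = -0.57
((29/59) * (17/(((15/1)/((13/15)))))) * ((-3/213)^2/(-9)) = -6409/602273475 = 0.00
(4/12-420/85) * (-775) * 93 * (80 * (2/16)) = 56458750/17 = 3321102.94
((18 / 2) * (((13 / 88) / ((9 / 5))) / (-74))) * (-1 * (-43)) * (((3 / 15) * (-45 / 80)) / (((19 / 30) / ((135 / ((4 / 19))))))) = 10187775/208384 = 48.89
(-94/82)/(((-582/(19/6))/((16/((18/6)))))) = 3572/107379 = 0.03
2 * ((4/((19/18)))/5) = 144/95 = 1.52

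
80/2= 40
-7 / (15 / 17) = -119/15 = -7.93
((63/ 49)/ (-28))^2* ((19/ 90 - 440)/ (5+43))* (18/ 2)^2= -1.56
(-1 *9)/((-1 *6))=1.50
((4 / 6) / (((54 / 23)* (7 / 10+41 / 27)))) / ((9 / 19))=4370/16173 = 0.27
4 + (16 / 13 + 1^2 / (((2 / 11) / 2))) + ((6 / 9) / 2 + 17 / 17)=685/39 = 17.56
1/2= 0.50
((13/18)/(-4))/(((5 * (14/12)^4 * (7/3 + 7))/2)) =-351/84035 = 0.00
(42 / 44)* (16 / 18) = 28/33 = 0.85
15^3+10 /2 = 3380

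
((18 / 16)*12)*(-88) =-1188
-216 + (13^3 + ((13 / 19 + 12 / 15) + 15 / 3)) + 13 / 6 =1134101/570 = 1989.65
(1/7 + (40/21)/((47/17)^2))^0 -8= -7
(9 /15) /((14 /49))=21/10 = 2.10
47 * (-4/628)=-47/157 = -0.30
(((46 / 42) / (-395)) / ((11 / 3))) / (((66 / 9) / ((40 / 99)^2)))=-3680/218604771 = 0.00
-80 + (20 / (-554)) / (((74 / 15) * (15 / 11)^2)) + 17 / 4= -9316825/122988 = -75.75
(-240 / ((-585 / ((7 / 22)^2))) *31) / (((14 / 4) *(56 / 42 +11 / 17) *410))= 14756/32568965 = 0.00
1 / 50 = 0.02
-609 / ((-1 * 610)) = 1.00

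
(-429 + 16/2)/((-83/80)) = 33680/83 = 405.78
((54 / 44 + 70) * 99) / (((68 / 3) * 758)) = 42309/103088 = 0.41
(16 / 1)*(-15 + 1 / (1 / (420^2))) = 2822160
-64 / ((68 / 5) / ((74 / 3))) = -5920/51 = -116.08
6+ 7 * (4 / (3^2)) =82/9 = 9.11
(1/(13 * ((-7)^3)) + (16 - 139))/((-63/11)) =21.48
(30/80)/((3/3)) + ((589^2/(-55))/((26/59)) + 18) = -81768251/5720 = -14295.15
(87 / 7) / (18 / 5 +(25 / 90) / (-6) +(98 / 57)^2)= 16959780/8882993 = 1.91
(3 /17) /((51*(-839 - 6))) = -1/244205 = 0.00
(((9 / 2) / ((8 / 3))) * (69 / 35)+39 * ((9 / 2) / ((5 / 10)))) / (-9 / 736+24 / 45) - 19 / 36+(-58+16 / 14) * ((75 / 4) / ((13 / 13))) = -386.65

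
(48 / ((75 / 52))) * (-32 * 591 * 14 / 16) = -13767936/25 = -550717.44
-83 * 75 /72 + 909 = 19741/24 = 822.54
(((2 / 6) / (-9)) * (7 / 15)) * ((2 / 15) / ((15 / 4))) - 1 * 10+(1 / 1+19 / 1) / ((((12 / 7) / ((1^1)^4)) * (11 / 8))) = -1519366/1002375 = -1.52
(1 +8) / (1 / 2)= 18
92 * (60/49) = 5520/49 = 112.65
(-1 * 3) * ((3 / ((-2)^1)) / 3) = 3/2 = 1.50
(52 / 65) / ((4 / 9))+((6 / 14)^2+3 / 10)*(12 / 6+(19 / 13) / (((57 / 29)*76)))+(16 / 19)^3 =84119277/24966760 = 3.37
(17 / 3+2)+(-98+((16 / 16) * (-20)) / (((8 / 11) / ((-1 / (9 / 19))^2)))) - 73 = -46315/162 = -285.90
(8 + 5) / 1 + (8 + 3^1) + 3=27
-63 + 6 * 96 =513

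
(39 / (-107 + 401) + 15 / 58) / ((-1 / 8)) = -4448/1421 = -3.13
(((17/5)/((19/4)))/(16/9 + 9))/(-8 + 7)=-612/9215 = -0.07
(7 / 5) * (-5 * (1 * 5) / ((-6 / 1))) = 5.83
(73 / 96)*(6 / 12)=73/192 = 0.38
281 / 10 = 28.10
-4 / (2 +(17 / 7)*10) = -7/46 = -0.15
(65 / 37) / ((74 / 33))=2145/2738 = 0.78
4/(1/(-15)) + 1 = -59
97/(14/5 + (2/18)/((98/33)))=1470/43 = 34.19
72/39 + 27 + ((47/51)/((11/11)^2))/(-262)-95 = -11491931/173706 = -66.16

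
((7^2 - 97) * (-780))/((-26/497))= -715680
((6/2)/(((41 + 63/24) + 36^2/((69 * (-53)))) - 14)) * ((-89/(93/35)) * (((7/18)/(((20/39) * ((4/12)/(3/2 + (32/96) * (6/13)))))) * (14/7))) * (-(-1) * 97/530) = -418363813/88488570 = -4.73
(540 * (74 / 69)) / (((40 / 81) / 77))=2076921/23 = 90300.91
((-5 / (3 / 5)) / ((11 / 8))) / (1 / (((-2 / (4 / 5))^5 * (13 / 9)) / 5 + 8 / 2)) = 174325/1188 = 146.74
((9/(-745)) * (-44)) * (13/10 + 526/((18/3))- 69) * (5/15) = 13178/3725 = 3.54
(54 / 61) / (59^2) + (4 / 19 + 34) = 138022676/4034479 = 34.21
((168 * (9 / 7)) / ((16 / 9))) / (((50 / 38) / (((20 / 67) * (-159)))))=-1468206/335 = -4382.70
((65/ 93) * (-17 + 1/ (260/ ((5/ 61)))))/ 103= -269615/2337276 = -0.12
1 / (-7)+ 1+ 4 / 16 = 31/28 = 1.11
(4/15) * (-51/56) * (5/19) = -17/266 = -0.06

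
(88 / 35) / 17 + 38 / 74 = 14561/22015 = 0.66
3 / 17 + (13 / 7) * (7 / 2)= 227/34 = 6.68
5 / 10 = 1/2 = 0.50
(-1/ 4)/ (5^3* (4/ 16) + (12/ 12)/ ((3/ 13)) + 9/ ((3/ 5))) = -3/607 = 0.00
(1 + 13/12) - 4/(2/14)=-311/12 = -25.92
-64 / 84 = -16/21 = -0.76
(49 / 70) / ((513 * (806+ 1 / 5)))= 7/4135806 = 0.00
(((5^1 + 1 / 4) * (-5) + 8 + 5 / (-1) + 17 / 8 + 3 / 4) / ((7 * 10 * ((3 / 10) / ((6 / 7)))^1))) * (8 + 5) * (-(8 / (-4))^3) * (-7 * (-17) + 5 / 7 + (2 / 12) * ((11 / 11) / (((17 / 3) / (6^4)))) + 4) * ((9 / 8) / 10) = -183634659/116620 = -1574.64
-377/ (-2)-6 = 365/2 = 182.50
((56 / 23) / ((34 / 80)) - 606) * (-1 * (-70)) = -16429420/391 = -42018.98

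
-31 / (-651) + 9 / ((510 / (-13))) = -0.18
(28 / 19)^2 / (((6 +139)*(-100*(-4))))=49/1308625 = 0.00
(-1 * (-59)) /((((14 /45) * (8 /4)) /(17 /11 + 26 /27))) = 219775/924 = 237.85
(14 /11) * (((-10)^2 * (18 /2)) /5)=2520/11 = 229.09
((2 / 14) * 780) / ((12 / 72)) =4680/7 = 668.57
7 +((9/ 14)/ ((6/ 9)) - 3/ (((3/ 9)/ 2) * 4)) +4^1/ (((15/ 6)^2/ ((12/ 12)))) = 2873/700 = 4.10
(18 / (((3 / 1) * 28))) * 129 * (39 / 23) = 15093/322 = 46.87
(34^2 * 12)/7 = 13872/7 = 1981.71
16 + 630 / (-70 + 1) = 158/23 = 6.87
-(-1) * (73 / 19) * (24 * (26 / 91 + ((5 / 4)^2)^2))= 1070253/4256 = 251.47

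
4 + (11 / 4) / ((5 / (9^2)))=48.55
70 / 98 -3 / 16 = 59/112 = 0.53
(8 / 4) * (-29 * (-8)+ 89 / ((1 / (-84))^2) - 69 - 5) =1256284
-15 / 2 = -7.50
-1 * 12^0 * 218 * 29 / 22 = -3161/11 = -287.36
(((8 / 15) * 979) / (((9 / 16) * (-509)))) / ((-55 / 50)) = 22784/13743 = 1.66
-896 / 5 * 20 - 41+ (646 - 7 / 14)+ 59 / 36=-2977.86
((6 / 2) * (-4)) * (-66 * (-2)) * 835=-1322640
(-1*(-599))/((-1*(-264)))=599/264 = 2.27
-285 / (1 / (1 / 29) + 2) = -285/31 = -9.19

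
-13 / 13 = -1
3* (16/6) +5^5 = 3133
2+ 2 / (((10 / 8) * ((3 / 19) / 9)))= 466/5 = 93.20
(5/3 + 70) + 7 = 236/3 = 78.67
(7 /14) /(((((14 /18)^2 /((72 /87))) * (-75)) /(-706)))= 228744/35525 = 6.44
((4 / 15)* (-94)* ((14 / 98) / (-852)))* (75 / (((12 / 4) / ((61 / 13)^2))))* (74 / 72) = 32354095/13606866 = 2.38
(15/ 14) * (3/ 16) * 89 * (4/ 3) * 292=97455/14 = 6961.07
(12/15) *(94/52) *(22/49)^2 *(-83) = -3776168/156065 = -24.20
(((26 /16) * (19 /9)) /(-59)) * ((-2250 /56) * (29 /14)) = 895375/185024 = 4.84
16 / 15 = 1.07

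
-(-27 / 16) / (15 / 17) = 153/80 = 1.91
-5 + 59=54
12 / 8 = 3/2 = 1.50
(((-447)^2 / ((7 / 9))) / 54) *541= 36032223/14 = 2573730.21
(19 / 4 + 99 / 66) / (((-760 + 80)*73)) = -5/39712 = 0.00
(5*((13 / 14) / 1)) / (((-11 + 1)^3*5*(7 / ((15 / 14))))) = -39/274400 = 0.00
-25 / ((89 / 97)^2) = -235225/7921 = -29.70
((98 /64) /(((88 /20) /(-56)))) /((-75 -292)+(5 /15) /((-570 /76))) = 77175/1453496 = 0.05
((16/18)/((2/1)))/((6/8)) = 16/27 = 0.59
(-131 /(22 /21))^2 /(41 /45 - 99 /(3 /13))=-48651435/1331968 = -36.53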